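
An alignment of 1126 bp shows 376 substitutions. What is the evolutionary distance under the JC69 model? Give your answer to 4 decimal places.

0.4419

p = 376/1126 ≈ 0.333925.
d = −(3/4) ln(1 − 4p/3) = −0.75 ln(1 − 0.445233) = −0.75 ln(0.554767)
  = −0.75 × (-0.589207) = 0.441905 substitutions/site.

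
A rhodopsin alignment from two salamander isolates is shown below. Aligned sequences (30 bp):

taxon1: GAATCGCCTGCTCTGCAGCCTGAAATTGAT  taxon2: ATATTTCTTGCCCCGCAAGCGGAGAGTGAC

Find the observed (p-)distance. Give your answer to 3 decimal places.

0.433

The sequences differ at 13 of 30 positions.
p = 13/30 = 0.433333… ≈ 0.433 (to 3 d.p.).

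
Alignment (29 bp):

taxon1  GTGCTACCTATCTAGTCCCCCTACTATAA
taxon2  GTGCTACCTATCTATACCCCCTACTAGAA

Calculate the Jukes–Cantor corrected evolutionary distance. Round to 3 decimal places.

The sequences differ at 3 of 29 sites (15, 16, 27), so p = 3/29 ≈ 0.103448.
d = −(3/4) ln(1 − 4p/3) = −0.75 ln(1 − 0.137931) = −0.75 ln(0.862069)
  = −0.75 × (-0.148420) = 0.111315 substitutions/site.

0.111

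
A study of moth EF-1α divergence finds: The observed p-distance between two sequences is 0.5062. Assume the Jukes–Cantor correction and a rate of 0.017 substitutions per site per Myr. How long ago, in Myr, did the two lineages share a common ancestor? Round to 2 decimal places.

d = −(3/4) ln(1 − 4p/3) = −0.75 ln(1 − 0.674933) = −0.75 ln(0.325067)
  = −0.75 × (-1.123724) = 0.842793 substitutions/site.
Under a molecular clock d = 2μt, so t = d/(2μ) = 0.842793 / (2 × 0.017) = 24.79 Myr.

24.79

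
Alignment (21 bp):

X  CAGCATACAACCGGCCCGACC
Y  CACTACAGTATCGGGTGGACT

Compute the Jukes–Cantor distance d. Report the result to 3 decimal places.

0.756

The sequences differ at 10 of 21 sites (3, 4, 6, 8, 9, 11, 15, 16, 17, 21), so p = 10/21 ≈ 0.47619.
d = −(3/4) ln(1 − 4p/3) = −0.75 ln(1 − 0.63492) = −0.75 ln(0.36508)
  = −0.75 × (-1.007639) = 0.755729 substitutions/site.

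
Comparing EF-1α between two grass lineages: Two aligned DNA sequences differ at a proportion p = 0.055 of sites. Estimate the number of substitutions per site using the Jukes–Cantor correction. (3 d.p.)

0.057

d = −(3/4) ln(1 − 4p/3) = −0.75 ln(1 − 0.073333) = −0.75 ln(0.926667)
  = −0.75 × (-0.076161) = 0.057121 substitutions/site.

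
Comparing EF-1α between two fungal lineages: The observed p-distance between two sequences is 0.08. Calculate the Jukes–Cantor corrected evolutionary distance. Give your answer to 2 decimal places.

0.08

d = −(3/4) ln(1 − 4p/3) = −0.75 ln(1 − 0.106667) = −0.75 ln(0.893333)
  = −0.75 × (-0.112796) = 0.084597 substitutions/site.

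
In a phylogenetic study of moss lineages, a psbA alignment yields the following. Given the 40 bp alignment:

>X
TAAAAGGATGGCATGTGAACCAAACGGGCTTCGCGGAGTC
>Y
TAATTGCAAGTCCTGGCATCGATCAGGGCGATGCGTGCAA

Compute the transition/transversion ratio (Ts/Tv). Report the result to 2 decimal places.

0.11

Transitions are A↔G and C↔T; transversions are all other mismatches.
Transitions: 2. Transversions: 19.
R = 2/19 = 0.105263… ≈ 0.11 (to 2 d.p.).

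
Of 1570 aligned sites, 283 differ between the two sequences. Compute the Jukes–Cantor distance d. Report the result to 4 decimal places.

p = 283/1570 ≈ 0.180255.
d = −(3/4) ln(1 − 4p/3) = −0.75 ln(1 − 0.24034) = −0.75 ln(0.75966)
  = −0.75 × (-0.274884) = 0.206163 substitutions/site.

0.2062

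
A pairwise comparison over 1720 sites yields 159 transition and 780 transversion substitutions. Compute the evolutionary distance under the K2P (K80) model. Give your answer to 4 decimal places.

1.1023

P = 159/1720 ≈ 0.092442 and Q = 780/1720 ≈ 0.453488.
Under the Kimura two-parameter model, d = −½ ln(1 − 2P − Q) − ¼ ln(1 − 2Q).
1 − 2P − Q = 0.361628, giving −½ ln(0.361628) = 0.508570.
1 − 2Q = 0.093024, giving −¼ ln(0.093024) = 0.593724.
d = 0.508570 + 0.593724 = 1.102294.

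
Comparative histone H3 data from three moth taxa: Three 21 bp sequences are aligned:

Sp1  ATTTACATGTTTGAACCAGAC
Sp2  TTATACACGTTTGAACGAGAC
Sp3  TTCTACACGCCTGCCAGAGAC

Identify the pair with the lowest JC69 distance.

Sp1–Sp2: 4/21 differ, p = 0.190, d = 0.220.
Sp1–Sp3: 9/21 differ, p = 0.429, d = 0.635.
Sp2–Sp3: 6/21 differ, p = 0.286, d = 0.360.
The smallest distance is between Sp1 and Sp2.

Sp1 and Sp2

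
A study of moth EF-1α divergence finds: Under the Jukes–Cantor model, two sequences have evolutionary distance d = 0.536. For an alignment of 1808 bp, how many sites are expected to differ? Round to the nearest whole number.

Invert JC69: p = (3/4)(1 − e^(−4d/3)) = 0.75 × (1 − e^(-0.714667)) = 0.75 × (1 − 0.489355) = 0.382984.
Expected differing sites = pL ≈ 0.382984 × 1808 = 692.435072 ≈ 692.

692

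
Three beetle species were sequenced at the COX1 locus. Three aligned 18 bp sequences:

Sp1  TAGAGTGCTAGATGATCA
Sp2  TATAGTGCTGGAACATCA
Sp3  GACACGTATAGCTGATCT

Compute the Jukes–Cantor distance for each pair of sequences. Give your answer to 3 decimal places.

d(Sp1,Sp2) = 0.264, d(Sp1,Sp3) = 0.673, d(Sp2,Sp3) = 1.265

Sp1–Sp2: 4/18 sites differ → p ≈ 0.222222, d = −0.75 ln(1 − 0.296296) = 0.263548 ≈ 0.264.
Sp1–Sp3: 8/18 sites differ → p ≈ 0.444444, d = −0.75 ln(1 − 0.592592) = 0.673455 ≈ 0.673.
Sp2–Sp3: 11/18 sites differ → p ≈ 0.611111, d = −0.75 ln(1 − 0.814815) = 1.264800 ≈ 1.265.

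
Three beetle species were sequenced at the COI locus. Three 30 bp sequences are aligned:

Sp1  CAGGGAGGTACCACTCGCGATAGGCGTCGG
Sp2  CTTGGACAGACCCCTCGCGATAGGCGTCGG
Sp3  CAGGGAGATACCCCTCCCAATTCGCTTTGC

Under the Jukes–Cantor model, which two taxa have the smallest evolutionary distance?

Sp1 and Sp2

Sp1–Sp2: 6/30 differ, p = 0.200, d = 0.233.
Sp1–Sp3: 9/30 differ, p = 0.300, d = 0.383.
Sp2–Sp3: 11/30 differ, p = 0.367, d = 0.503.
The smallest distance is between Sp1 and Sp2.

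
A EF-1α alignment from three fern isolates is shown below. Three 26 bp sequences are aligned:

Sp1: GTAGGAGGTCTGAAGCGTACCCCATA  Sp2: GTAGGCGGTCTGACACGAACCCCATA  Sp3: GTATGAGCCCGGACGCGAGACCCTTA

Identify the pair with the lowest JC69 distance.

Sp1–Sp2: 4/26 differ, p = 0.154, d = 0.172.
Sp1–Sp3: 9/26 differ, p = 0.346, d = 0.464.
Sp2–Sp3: 9/26 differ, p = 0.346, d = 0.464.
The smallest distance is between Sp1 and Sp2.

Sp1 and Sp2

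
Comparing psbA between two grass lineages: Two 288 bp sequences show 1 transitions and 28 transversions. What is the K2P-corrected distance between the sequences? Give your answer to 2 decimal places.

0.11

P = 1/288 ≈ 0.003472 and Q = 28/288 ≈ 0.097222.
Under the Kimura two-parameter model, d = −½ ln(1 − 2P − Q) − ¼ ln(1 − 2Q).
1 − 2P − Q = 0.895834, giving −½ ln(0.895834) = 0.055000.
1 − 2Q = 0.805556, giving −¼ ln(0.805556) = 0.054056.
d = 0.055000 + 0.054056 = 0.109056.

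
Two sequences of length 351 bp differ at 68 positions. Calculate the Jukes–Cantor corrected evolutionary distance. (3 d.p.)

0.224

p = 68/351 ≈ 0.193732.
d = −(3/4) ln(1 − 4p/3) = −0.75 ln(1 − 0.258309) = −0.75 ln(0.741691)
  = −0.75 × (-0.298823) = 0.224117 substitutions/site.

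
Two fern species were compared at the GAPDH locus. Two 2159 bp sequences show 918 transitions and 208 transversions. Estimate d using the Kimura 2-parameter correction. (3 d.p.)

1.520

P = 918/2159 ≈ 0.425197 and Q = 208/2159 ≈ 0.096341.
Under the Kimura two-parameter model, d = −½ ln(1 − 2P − Q) − ¼ ln(1 − 2Q).
1 − 2P − Q = 0.053265, giving −½ ln(0.053265) = 1.466238.
1 − 2Q = 0.807318, giving −¼ ln(0.807318) = 0.053509.
d = 1.466238 + 0.053509 = 1.519747.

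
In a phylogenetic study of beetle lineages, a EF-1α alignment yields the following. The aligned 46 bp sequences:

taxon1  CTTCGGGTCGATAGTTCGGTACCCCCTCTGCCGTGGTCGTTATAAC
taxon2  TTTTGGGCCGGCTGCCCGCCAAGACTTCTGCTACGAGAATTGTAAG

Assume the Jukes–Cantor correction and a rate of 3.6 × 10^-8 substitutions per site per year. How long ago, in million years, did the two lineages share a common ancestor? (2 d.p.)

11.44

The sequences differ at 23 of 46 sites, so p = 23/46 = 0.5.
d = −(3/4) ln(1 − 4p/3) = −0.75 ln(1 − 0.666667) = −0.75 ln(0.333333)
  = −0.75 × (-1.098613) = 0.823960 substitutions/site.
Under a molecular clock d = 2μt, so t = d/(2μ) = 0.823960 / (2 × 3.6 × 10^-8) = 11.44 million years.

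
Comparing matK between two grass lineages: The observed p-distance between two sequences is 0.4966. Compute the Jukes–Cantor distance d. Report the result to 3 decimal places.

0.814

d = −(3/4) ln(1 − 4p/3) = −0.75 ln(1 − 0.662133) = −0.75 ln(0.337867)
  = −0.75 × (-1.085103) = 0.813827 substitutions/site.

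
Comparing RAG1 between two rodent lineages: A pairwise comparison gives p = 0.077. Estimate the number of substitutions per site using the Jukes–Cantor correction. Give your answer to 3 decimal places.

d = −(3/4) ln(1 − 4p/3) = −0.75 ln(1 − 0.102667) = −0.75 ln(0.897333)
  = −0.75 × (-0.108328) = 0.081246 substitutions/site.

0.081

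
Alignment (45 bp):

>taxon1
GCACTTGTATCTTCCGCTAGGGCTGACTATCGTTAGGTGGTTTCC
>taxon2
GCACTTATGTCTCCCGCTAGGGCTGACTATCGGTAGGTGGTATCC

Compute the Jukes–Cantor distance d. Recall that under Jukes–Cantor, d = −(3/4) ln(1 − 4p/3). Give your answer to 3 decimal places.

0.120

The sequences differ at 5 of 45 sites (7, 9, 13, 33, 42), so p = 5/45 ≈ 0.111111.
d = −(3/4) ln(1 − 4p/3) = −0.75 ln(1 − 0.148148) = −0.75 ln(0.851852)
  = −0.75 × (-0.160342) = 0.120257 substitutions/site.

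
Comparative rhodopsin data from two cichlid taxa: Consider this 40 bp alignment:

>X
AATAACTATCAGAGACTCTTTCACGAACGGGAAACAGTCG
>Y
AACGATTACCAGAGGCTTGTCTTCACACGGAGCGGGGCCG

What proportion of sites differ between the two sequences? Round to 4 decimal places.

0.4750

The sequences differ at 19 of 40 positions.
p = 19/40 = 0.4750.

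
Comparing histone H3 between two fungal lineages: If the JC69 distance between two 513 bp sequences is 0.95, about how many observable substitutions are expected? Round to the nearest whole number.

Invert JC69: p = (3/4)(1 − e^(−4d/3)) = 0.75 × (1 − e^(-1.266667)) = 0.75 × (1 − 0.281769) = 0.538673.
Expected differing sites = pL ≈ 0.538673 × 513 = 276.339249 ≈ 276.

276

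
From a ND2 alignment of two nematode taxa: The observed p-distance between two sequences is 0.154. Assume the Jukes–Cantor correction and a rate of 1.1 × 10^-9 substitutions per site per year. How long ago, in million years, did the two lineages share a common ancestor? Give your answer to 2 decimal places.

d = −(3/4) ln(1 − 4p/3) = −0.75 ln(1 − 0.205333) = −0.75 ln(0.794667)
  = −0.75 × (-0.229832) = 0.172374 substitutions/site.
Under a molecular clock d = 2μt, so t = d/(2μ) = 0.172374 / (2 × 1.1 × 10^-9) = 78.35 million years.

78.35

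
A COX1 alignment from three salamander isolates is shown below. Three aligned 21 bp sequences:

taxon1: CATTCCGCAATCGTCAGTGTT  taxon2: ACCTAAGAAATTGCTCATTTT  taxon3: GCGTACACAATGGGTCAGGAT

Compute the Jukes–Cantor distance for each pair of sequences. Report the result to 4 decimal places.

d(taxon1,taxon2) = 1.0763, d(taxon1,taxon3) = 1.0763, d(taxon2,taxon3) = 0.7557

taxon1–taxon2: 12/21 sites differ → p ≈ 0.571429, d = −0.75 ln(1 − 0.761905) = 1.076314 ≈ 1.0763.
taxon1–taxon3: 12/21 sites differ → p ≈ 0.571429, d = −0.75 ln(1 − 0.761905) = 1.076314 ≈ 1.0763.
taxon2–taxon3: 10/21 sites differ → p ≈ 0.47619, d = −0.75 ln(1 − 0.63492) = 0.755729 ≈ 0.7557.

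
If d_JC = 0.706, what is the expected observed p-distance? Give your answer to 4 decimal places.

p = (3/4)(1 − e^(−4d/3)) = 0.75 × (1 − e^(-0.941333)) = 0.75 × (1 − 0.390107) = 0.457420.

0.4574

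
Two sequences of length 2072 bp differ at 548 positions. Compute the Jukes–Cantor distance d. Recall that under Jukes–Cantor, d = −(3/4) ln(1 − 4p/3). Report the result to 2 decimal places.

0.33

p = 548/2072 ≈ 0.264479.
d = −(3/4) ln(1 − 4p/3) = −0.75 ln(1 − 0.352639) = −0.75 ln(0.647361)
  = −0.75 × (-0.434851) = 0.326138 substitutions/site.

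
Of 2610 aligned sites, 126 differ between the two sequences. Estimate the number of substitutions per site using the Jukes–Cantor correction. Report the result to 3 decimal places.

p = 126/2610 ≈ 0.048276.
d = −(3/4) ln(1 − 4p/3) = −0.75 ln(1 − 0.064368) = −0.75 ln(0.935632)
  = −0.75 × (-0.066533) = 0.049900 substitutions/site.

0.050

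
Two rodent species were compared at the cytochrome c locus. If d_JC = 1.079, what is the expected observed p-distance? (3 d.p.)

p = (3/4)(1 − e^(−4d/3)) = 0.75 × (1 − e^(-1.438667)) = 0.75 × (1 − 0.237244) = 0.572067.

0.572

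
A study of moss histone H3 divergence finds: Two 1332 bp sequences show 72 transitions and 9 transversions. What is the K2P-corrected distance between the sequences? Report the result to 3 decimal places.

P = 72/1332 ≈ 0.054054 and Q = 9/1332 ≈ 0.006757.
Under the Kimura two-parameter model, d = −½ ln(1 − 2P − Q) − ¼ ln(1 − 2Q).
1 − 2P − Q = 0.885135, giving −½ ln(0.885135) = 0.061008.
1 − 2Q = 0.986486, giving −¼ ln(0.986486) = 0.003402.
d = 0.061008 + 0.003402 = 0.064410.

0.064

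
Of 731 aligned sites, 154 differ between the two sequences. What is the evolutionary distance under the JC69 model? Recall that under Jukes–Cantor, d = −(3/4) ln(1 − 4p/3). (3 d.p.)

p = 154/731 ≈ 0.21067.
d = −(3/4) ln(1 − 4p/3) = −0.75 ln(1 − 0.280893) = −0.75 ln(0.719107)
  = −0.75 × (-0.329745) = 0.247309 substitutions/site.

0.247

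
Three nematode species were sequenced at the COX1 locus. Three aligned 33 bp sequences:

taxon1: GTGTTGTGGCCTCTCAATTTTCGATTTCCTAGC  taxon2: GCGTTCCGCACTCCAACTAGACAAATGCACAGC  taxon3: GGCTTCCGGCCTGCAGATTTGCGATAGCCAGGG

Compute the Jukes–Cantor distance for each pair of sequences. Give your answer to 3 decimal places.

taxon1–taxon2: 16/33 sites differ → p ≈ 0.484848, d = −0.75 ln(1 − 0.646464) = 0.779827 ≈ 0.780.
taxon1–taxon3: 14/33 sites differ → p ≈ 0.424242, d = −0.75 ln(1 − 0.565656) = 0.625439 ≈ 0.625.
taxon2–taxon3: 17/33 sites differ → p ≈ 0.515152, d = −0.75 ln(1 − 0.686869) = 0.870850 ≈ 0.871.

d(taxon1,taxon2) = 0.780, d(taxon1,taxon3) = 0.625, d(taxon2,taxon3) = 0.871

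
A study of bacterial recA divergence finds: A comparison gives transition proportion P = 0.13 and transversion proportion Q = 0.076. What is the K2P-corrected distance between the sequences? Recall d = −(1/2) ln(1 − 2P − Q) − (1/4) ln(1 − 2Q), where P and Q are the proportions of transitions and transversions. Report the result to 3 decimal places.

Under the Kimura two-parameter model, d = −½ ln(1 − 2P − Q) − ¼ ln(1 − 2Q).
1 − 2P − Q = 0.664, giving −½ ln(0.664) = 0.204737.
1 − 2Q = 0.848, giving −¼ ln(0.848) = 0.041219.
d = 0.204737 + 0.041219 = 0.245956.

0.246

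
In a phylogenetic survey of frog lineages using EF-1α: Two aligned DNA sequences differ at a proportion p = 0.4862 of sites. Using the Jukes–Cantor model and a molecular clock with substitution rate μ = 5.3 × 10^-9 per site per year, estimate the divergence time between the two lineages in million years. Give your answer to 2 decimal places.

73.93

d = −(3/4) ln(1 − 4p/3) = −0.75 ln(1 − 0.648267) = −0.75 ln(0.351733)
  = −0.75 × (-1.044883) = 0.783662 substitutions/site.
Under a molecular clock d = 2μt, so t = d/(2μ) = 0.783662 / (2 × 5.3 × 10^-9) = 73.93 million years.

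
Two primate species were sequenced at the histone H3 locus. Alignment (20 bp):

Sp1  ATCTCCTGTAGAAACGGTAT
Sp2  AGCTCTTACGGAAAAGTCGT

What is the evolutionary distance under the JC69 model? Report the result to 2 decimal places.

The sequences differ at 9 of 20 sites (2, 6, 8, 9, 10, 15, 17, 18, 19), so p = 9/20 = 0.45.
d = −(3/4) ln(1 − 4p/3) = −0.75 ln(1 − 0.6) = −0.75 ln(0.4)
  = −0.75 × (-0.916291) = 0.687218 substitutions/site.

0.69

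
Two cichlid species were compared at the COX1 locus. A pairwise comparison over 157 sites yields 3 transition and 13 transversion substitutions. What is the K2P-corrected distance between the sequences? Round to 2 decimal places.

P = 3/157 ≈ 0.019108 and Q = 13/157 ≈ 0.082803.
Under the Kimura two-parameter model, d = −½ ln(1 − 2P − Q) − ¼ ln(1 − 2Q).
1 − 2P − Q = 0.878981, giving −½ ln(0.878981) = 0.064496.
1 − 2Q = 0.834394, giving −¼ ln(0.834394) = 0.045262.
d = 0.064496 + 0.045262 = 0.109758.

0.11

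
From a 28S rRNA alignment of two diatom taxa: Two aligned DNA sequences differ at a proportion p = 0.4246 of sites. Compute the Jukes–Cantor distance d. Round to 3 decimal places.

0.626

d = −(3/4) ln(1 − 4p/3) = −0.75 ln(1 − 0.566133) = −0.75 ln(0.433867)
  = −0.75 × (-0.835017) = 0.626263 substitutions/site.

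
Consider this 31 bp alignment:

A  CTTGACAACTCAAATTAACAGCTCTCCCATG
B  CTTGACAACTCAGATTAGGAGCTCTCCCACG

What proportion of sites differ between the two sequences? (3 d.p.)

The sequences differ at 4 of 31 positions (sites 13, 18, 19, 30).
p = 4/31 = 0.129032… ≈ 0.129 (to 3 d.p.).

0.129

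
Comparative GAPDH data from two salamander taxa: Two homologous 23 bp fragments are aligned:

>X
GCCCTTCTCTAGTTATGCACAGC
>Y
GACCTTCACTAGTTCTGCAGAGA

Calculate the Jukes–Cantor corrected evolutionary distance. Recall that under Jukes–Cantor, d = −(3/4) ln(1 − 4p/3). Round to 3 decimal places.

0.257

The sequences differ at 5 of 23 sites (2, 8, 15, 20, 23), so p = 5/23 ≈ 0.217391.
d = −(3/4) ln(1 − 4p/3) = −0.75 ln(1 − 0.289855) = −0.75 ln(0.710145)
  = −0.75 × (-0.342286) = 0.256715 substitutions/site.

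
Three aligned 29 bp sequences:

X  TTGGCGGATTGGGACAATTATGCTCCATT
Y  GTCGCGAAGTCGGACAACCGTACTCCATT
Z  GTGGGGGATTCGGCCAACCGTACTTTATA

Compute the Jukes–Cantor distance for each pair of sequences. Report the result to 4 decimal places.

d(X,Y) = 0.4006, d(X,Z) = 0.5285, d(Y,Z) = 0.3439

X–Y: 9/29 sites differ → p ≈ 0.310345, d = −0.75 ln(1 − 0.413793) = 0.400562 ≈ 0.4006.
X–Z: 11/29 sites differ → p ≈ 0.37931, d = −0.75 ln(1 − 0.505747) = 0.528531 ≈ 0.5285.
Y–Z: 8/29 sites differ → p ≈ 0.275862, d = −0.75 ln(1 − 0.367816) = 0.343931 ≈ 0.3439.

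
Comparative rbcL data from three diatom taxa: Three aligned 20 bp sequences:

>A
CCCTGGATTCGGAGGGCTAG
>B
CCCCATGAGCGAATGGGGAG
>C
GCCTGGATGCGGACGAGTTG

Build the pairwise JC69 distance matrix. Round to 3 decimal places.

d(A,B) = 0.824, d(A,C) = 0.383, d(B,C) = 0.991

A–B: 10/20 sites differ → p = 0.5, d = −0.75 ln(1 − 0.666667) = 0.823960 ≈ 0.824.
A–C: 6/20 sites differ → p = 0.3, d = −0.75 ln(1 − 0.4) = 0.383119 ≈ 0.383.
B–C: 11/20 sites differ → p = 0.55, d = −0.75 ln(1 − 0.733333) = 0.991316 ≈ 0.991.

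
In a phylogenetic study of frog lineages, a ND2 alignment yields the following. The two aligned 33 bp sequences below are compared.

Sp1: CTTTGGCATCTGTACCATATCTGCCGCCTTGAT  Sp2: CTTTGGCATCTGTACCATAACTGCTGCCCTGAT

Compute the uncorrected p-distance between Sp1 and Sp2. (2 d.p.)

The sequences differ at 3 of 33 positions (sites 20, 25, 29).
p = 3/33 = 0.090909… ≈ 0.09 (to 2 d.p.).

0.09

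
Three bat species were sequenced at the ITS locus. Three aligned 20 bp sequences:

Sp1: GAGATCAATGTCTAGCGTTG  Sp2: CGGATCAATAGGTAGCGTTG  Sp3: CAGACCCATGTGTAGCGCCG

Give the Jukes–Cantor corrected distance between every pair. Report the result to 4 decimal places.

Sp1–Sp2: 5/20 sites differ → p = 0.25, d = −0.75 ln(1 − 0.333333) = 0.304098 ≈ 0.3041.
Sp1–Sp3: 6/20 sites differ → p = 0.3, d = −0.75 ln(1 − 0.4) = 0.383119 ≈ 0.3831.
Sp2–Sp3: 7/20 sites differ → p = 0.35, d = −0.75 ln(1 − 0.466667) = 0.471457 ≈ 0.4715.

d(Sp1,Sp2) = 0.3041, d(Sp1,Sp3) = 0.3831, d(Sp2,Sp3) = 0.4715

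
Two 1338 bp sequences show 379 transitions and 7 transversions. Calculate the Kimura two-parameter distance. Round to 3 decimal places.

P = 379/1338 ≈ 0.283259 and Q = 7/1338 ≈ 0.005232.
Under the Kimura two-parameter model, d = −½ ln(1 − 2P − Q) − ¼ ln(1 − 2Q).
1 − 2P − Q = 0.42825, giving −½ ln(0.42825) = 0.424024.
1 − 2Q = 0.989536, giving −¼ ln(0.989536) = 0.002630.
d = 0.424024 + 0.002630 = 0.426654.

0.427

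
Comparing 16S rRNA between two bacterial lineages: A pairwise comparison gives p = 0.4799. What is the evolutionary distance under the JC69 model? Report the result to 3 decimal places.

d = −(3/4) ln(1 − 4p/3) = −0.75 ln(1 − 0.639867) = −0.75 ln(0.360133)
  = −0.75 × (-1.021282) = 0.765962 substitutions/site.

0.766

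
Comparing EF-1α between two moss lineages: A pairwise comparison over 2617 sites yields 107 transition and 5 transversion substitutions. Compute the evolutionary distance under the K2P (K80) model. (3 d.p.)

0.045

P = 107/2617 ≈ 0.040887 and Q = 5/2617 ≈ 0.001911.
Under the Kimura two-parameter model, d = −½ ln(1 − 2P − Q) − ¼ ln(1 − 2Q).
1 − 2P − Q = 0.916315, giving −½ ln(0.916315) = 0.043698.
1 − 2Q = 0.996178, giving −¼ ln(0.996178) = 0.000957.
d = 0.043698 + 0.000957 = 0.044655.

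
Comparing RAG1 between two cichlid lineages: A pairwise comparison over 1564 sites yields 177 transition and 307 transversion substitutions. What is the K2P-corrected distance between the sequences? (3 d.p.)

P = 177/1564 ≈ 0.113171 and Q = 307/1564 ≈ 0.196292.
Under the Kimura two-parameter model, d = −½ ln(1 − 2P − Q) − ¼ ln(1 − 2Q).
1 − 2P − Q = 0.577366, giving −½ ln(0.577366) = 0.274639.
1 − 2Q = 0.607416, giving −¼ ln(0.607416) = 0.124635.
d = 0.274639 + 0.124635 = 0.399274.

0.399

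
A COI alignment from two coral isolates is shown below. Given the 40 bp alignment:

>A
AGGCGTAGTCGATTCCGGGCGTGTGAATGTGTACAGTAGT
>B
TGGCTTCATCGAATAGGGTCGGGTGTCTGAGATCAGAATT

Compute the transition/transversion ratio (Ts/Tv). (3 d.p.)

Transitions are A↔G and C↔T; transversions are all other mismatches.
Transitions: 1. Transversions: 15.
R = 1/15 = 0.066666… ≈ 0.067 (to 3 d.p.).

0.067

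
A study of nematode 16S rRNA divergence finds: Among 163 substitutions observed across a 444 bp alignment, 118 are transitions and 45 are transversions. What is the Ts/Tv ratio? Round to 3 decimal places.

R = 118/45 = 2.622222… ≈ 2.622 (to 3 d.p.).

2.622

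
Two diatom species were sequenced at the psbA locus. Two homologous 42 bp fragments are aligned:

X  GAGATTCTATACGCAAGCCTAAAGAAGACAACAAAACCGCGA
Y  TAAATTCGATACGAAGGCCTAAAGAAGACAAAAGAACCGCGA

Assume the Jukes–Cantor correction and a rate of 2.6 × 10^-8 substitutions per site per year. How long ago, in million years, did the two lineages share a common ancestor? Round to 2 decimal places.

3.62

The sequences differ at 7 of 42 sites (1, 3, 8, 14, 16, 32, 34), so p = 7/42 ≈ 0.166667.
d = −(3/4) ln(1 − 4p/3) = −0.75 ln(1 − 0.222223) = −0.75 ln(0.777777)
  = −0.75 × (-0.251315) = 0.188486 substitutions/site.
Under a molecular clock d = 2μt, so t = d/(2μ) = 0.188486 / (2 × 2.6 × 10^-8) = 3.62 million years.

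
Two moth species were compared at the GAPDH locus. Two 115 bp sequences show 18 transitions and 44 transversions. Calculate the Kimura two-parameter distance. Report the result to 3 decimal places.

P = 18/115 ≈ 0.156522 and Q = 44/115 ≈ 0.382609.
Under the Kimura two-parameter model, d = −½ ln(1 − 2P − Q) − ¼ ln(1 − 2Q).
1 − 2P − Q = 0.304347, giving −½ ln(0.304347) = 0.594793.
1 − 2Q = 0.234782, giving −¼ ln(0.234782) = 0.362274.
d = 0.594793 + 0.362274 = 0.957067.

0.957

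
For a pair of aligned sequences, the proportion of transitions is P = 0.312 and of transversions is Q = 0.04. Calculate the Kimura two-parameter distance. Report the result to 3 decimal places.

0.566

Under the Kimura two-parameter model, d = −½ ln(1 − 2P − Q) − ¼ ln(1 − 2Q).
1 − 2P − Q = 0.336, giving −½ ln(0.336) = 0.545322.
1 − 2Q = 0.92, giving −¼ ln(0.92) = 0.020845.
d = 0.545322 + 0.020845 = 0.566167.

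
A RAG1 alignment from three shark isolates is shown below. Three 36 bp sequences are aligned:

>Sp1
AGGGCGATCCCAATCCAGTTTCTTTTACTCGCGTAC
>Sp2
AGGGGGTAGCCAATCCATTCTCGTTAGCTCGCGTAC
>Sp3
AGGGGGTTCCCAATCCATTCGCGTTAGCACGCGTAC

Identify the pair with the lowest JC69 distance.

Sp1–Sp2: 9/36 differ, p = 0.250, d = 0.304.
Sp1–Sp3: 9/36 differ, p = 0.250, d = 0.304.
Sp2–Sp3: 4/36 differ, p = 0.111, d = 0.120.
The smallest distance is between Sp2 and Sp3.

Sp2 and Sp3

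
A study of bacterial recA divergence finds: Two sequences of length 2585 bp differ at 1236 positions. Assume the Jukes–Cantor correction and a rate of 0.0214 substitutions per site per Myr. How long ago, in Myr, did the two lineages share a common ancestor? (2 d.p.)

17.78

p = 1236/2585 ≈ 0.478143.
d = −(3/4) ln(1 − 4p/3) = −0.75 ln(1 − 0.637524) = −0.75 ln(0.362476)
  = −0.75 × (-1.014797) = 0.761098 substitutions/site.
Under a molecular clock d = 2μt, so t = d/(2μ) = 0.761098 / (2 × 0.0214) = 17.78 Myr.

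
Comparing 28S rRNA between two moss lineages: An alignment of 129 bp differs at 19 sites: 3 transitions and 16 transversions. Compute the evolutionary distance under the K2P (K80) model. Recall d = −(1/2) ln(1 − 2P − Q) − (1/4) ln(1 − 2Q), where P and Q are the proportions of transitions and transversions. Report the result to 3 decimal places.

P = 3/129 ≈ 0.023256 and Q = 16/129 ≈ 0.124031.
Under the Kimura two-parameter model, d = −½ ln(1 − 2P − Q) − ¼ ln(1 − 2Q).
1 − 2P − Q = 0.829457, giving −½ ln(0.829457) = 0.093492.
1 − 2Q = 0.751938, giving −¼ ln(0.751938) = 0.071275.
d = 0.093492 + 0.071275 = 0.164767.

0.165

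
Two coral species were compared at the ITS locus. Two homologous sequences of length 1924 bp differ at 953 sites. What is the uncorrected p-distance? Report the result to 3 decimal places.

p = 953/1924 = 0.495322… ≈ 0.495 (to 3 d.p.).

0.495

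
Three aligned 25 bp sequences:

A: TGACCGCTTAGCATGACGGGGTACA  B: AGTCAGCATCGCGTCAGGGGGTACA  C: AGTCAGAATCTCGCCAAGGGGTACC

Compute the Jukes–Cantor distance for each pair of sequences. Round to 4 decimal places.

A–B: 8/25 sites differ → p = 0.32, d = −0.75 ln(1 − 0.426667) = 0.417216 ≈ 0.4172.
A–C: 12/25 sites differ → p = 0.48, d = −0.75 ln(1 − 0.64) = 0.766238 ≈ 0.7662.
B–C: 5/25 sites differ → p = 0.2, d = −0.75 ln(1 − 0.266667) = 0.232617 ≈ 0.2326.

d(A,B) = 0.4172, d(A,C) = 0.7662, d(B,C) = 0.2326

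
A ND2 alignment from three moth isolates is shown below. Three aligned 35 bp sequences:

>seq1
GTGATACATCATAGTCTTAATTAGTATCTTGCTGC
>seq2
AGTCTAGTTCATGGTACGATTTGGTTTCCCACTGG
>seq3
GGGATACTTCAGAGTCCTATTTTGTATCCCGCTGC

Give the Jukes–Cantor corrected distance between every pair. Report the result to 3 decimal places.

d(seq1,seq2) = 0.782, d(seq1,seq3) = 0.273, d(seq2,seq3) = 0.458

seq1–seq2: 17/35 sites differ → p ≈ 0.485714, d = −0.75 ln(1 − 0.647619) = 0.782282 ≈ 0.782.
seq1–seq3: 8/35 sites differ → p ≈ 0.228571, d = −0.75 ln(1 − 0.304761) = 0.272625 ≈ 0.273.
seq2–seq3: 12/35 sites differ → p ≈ 0.342857, d = −0.75 ln(1 − 0.457143) = 0.458182 ≈ 0.458.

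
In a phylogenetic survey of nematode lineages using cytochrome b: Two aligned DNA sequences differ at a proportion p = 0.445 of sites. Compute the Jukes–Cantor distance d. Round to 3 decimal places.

0.675

d = −(3/4) ln(1 − 4p/3) = −0.75 ln(1 − 0.593333) = −0.75 ln(0.406667)
  = −0.75 × (-0.899761) = 0.674821 substitutions/site.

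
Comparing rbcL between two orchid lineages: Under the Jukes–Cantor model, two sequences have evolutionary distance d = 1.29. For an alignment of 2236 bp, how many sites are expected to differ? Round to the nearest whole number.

1377

Invert JC69: p = (3/4)(1 − e^(−4d/3)) = 0.75 × (1 − e^(-1.72)) = 0.75 × (1 − 0.179066) = 0.615701.
Expected differing sites = pL ≈ 0.615701 × 2236 = 1376.707436 ≈ 1377.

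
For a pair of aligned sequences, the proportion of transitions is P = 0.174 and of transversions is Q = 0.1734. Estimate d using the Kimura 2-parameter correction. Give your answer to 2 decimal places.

Under the Kimura two-parameter model, d = −½ ln(1 − 2P − Q) − ¼ ln(1 − 2Q).
1 − 2P − Q = 0.4786, giving −½ ln(0.4786) = 0.368445.
1 − 2Q = 0.6532, giving −¼ ln(0.6532) = 0.106468.
d = 0.368445 + 0.106468 = 0.474913.

0.47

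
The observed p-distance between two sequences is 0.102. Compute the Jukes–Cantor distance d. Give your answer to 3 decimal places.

0.110

d = −(3/4) ln(1 − 4p/3) = −0.75 ln(1 − 0.136) = −0.75 ln(0.864)
  = −0.75 × (-0.146183) = 0.109637 substitutions/site.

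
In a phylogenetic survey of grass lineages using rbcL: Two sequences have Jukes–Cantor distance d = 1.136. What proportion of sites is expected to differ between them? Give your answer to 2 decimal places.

p = (3/4)(1 − e^(−4d/3)) = 0.75 × (1 − e^(-1.514667)) = 0.75 × (1 − 0.219881) = 0.585089.

0.59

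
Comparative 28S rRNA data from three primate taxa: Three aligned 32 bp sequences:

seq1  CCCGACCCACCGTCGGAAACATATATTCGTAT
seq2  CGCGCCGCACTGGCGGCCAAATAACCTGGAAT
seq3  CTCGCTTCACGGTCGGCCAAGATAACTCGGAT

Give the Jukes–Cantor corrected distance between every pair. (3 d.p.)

seq1–seq2: 13/32 sites differ → p = 0.40625, d = −0.75 ln(1 − 0.541667) = 0.585119 ≈ 0.585.
seq1–seq3: 14/32 sites differ → p = 0.4375, d = −0.75 ln(1 − 0.583333) = 0.656601 ≈ 0.657.
seq2–seq3: 11/32 sites differ → p = 0.34375, d = −0.75 ln(1 − 0.458333) = 0.459828 ≈ 0.460.

d(seq1,seq2) = 0.585, d(seq1,seq3) = 0.657, d(seq2,seq3) = 0.460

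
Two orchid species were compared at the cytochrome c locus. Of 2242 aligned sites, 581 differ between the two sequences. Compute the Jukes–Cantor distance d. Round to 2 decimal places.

p = 581/2242 ≈ 0.259144.
d = −(3/4) ln(1 − 4p/3) = −0.75 ln(1 − 0.345525) = −0.75 ln(0.654475)
  = −0.75 × (-0.423922) = 0.317942 substitutions/site.

0.32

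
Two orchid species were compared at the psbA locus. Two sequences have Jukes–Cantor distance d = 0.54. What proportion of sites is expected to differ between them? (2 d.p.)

0.38

p = (3/4)(1 − e^(−4d/3)) = 0.75 × (1 − e^(-0.72)) = 0.75 × (1 − 0.486752) = 0.384936.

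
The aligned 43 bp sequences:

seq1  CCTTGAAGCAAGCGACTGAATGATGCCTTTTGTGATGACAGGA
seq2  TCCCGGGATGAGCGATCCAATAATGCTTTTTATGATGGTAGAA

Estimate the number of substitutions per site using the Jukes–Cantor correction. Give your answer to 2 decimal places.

0.56

The sequences differ at 17 of 43 sites, so p = 17/43 ≈ 0.395349.
d = −(3/4) ln(1 − 4p/3) = −0.75 ln(1 − 0.527132) = −0.75 ln(0.472868)
  = −0.75 × (-0.748939) = 0.561704 substitutions/site.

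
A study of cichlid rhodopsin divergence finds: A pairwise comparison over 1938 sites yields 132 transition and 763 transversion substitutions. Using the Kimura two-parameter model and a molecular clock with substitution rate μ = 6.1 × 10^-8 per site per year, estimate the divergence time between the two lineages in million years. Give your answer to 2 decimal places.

6.27

P = 132/1938 ≈ 0.068111 and Q = 763/1938 ≈ 0.393705.
Under the Kimura two-parameter model, d = −½ ln(1 − 2P − Q) − ¼ ln(1 − 2Q).
1 − 2P − Q = 0.470073, giving −½ ln(0.470073) = 0.377434.
1 − 2Q = 0.21259, giving −¼ ln(0.21259) = 0.387097.
d = 0.377434 + 0.387097 = 0.764531.
Under a molecular clock d = 2μt, so t = d/(2μ) = 0.764531 / (2 × 6.1 × 10^-8) = 6.27 million years.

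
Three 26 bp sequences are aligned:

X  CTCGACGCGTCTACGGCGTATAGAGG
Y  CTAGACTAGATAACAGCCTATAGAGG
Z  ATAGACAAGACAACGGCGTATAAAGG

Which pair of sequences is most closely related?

Y and Z

X–Y: 8/26 differ, p = 0.308, d = 0.396.
X–Z: 7/26 differ, p = 0.269, d = 0.334.
Y–Z: 6/26 differ, p = 0.231, d = 0.276.
The smallest distance is between Y and Z.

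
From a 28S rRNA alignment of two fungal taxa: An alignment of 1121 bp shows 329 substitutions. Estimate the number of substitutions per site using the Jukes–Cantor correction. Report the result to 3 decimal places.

p = 329/1121 ≈ 0.293488.
d = −(3/4) ln(1 − 4p/3) = −0.75 ln(1 − 0.391317) = −0.75 ln(0.608683)
  = −0.75 × (-0.496458) = 0.372344 substitutions/site.

0.372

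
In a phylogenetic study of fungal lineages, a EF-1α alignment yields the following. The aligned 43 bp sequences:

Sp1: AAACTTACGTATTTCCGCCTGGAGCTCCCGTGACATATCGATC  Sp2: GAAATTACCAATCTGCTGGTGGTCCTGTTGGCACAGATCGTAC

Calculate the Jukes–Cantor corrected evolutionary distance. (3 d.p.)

The sequences differ at 19 of 43 sites, so p = 19/43 ≈ 0.44186.
d = −(3/4) ln(1 − 4p/3) = −0.75 ln(1 − 0.589147) = −0.75 ln(0.410853)
  = −0.75 × (-0.889520) = 0.667140 substitutions/site.

0.667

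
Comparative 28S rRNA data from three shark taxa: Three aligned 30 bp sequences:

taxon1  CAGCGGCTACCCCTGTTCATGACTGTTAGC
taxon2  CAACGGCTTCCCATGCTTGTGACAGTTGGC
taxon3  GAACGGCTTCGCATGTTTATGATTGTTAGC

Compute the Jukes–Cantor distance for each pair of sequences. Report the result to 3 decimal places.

d(taxon1,taxon2) = 0.330, d(taxon1,taxon3) = 0.280, d(taxon2,taxon3) = 0.280

taxon1–taxon2: 8/30 sites differ → p ≈ 0.266667, d = −0.75 ln(1 − 0.355556) = 0.329526 ≈ 0.330.
taxon1–taxon3: 7/30 sites differ → p ≈ 0.233333, d = −0.75 ln(1 − 0.311111) = 0.279506 ≈ 0.280.
taxon2–taxon3: 7/30 sites differ → p ≈ 0.233333, d = −0.75 ln(1 − 0.311111) = 0.279506 ≈ 0.280.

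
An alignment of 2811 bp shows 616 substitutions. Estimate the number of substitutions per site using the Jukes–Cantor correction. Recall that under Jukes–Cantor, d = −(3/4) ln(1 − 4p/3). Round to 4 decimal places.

p = 616/2811 ≈ 0.219139.
d = −(3/4) ln(1 − 4p/3) = −0.75 ln(1 − 0.292185) = −0.75 ln(0.707815)
  = −0.75 × (-0.345573) = 0.259180 substitutions/site.

0.2592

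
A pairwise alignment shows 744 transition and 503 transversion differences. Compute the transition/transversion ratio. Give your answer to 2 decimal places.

1.48

R = 744/503 = 1.479125… ≈ 1.48 (to 2 d.p.).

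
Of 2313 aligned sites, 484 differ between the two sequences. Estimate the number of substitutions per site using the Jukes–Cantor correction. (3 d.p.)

0.245

p = 484/2313 ≈ 0.209252.
d = −(3/4) ln(1 − 4p/3) = −0.75 ln(1 − 0.279003) = −0.75 ln(0.720997)
  = −0.75 × (-0.327120) = 0.245340 substitutions/site.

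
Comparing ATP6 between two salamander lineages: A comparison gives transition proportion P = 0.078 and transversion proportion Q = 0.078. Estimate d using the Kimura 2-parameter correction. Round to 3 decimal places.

0.176

Under the Kimura two-parameter model, d = −½ ln(1 − 2P − Q) − ¼ ln(1 − 2Q).
1 − 2P − Q = 0.766, giving −½ ln(0.766) = 0.133287.
1 − 2Q = 0.844, giving −¼ ln(0.844) = 0.042401.
d = 0.133287 + 0.042401 = 0.175688.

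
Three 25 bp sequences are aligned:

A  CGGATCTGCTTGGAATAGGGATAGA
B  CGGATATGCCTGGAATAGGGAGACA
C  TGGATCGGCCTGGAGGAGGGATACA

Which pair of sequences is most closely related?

A–B: 4/25 differ, p = 0.160, d = 0.180.
A–C: 6/25 differ, p = 0.240, d = 0.289.
B–C: 6/25 differ, p = 0.240, d = 0.289.
The smallest distance is between A and B.

A and B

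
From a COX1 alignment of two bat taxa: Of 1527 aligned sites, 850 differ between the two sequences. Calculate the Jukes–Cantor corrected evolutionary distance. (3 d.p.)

1.017

p = 850/1527 ≈ 0.556647.
d = −(3/4) ln(1 − 4p/3) = −0.75 ln(1 − 0.742196) = −0.75 ln(0.257804)
  = −0.75 × (-1.355556) = 1.016667 substitutions/site.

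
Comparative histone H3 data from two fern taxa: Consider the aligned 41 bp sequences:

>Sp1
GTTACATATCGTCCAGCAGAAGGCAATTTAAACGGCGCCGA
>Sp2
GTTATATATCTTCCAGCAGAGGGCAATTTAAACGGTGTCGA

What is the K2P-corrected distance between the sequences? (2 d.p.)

0.14

Of 41 sites, 4 differences are transitions and 1 are transversions, so P = 4/41 ≈ 0.097561 and Q = 1/41 ≈ 0.02439.
Under the Kimura two-parameter model, d = −½ ln(1 − 2P − Q) − ¼ ln(1 − 2Q).
1 − 2P − Q = 0.780488, giving −½ ln(0.780488) = 0.123918.
1 − 2Q = 0.95122, giving −¼ ln(0.95122) = 0.012502.
d = 0.123918 + 0.012502 = 0.136420.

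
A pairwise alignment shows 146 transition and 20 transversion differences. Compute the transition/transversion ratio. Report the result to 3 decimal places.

7.300

R = 146/20 = 7.300.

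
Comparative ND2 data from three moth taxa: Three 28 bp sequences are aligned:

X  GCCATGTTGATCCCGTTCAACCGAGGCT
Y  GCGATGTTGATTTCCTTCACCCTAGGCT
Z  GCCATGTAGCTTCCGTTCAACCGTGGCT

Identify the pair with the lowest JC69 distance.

X–Y: 6/28 differ, p = 0.214, d = 0.252.
X–Z: 4/28 differ, p = 0.143, d = 0.158.
Y–Z: 8/28 differ, p = 0.286, d = 0.360.
The smallest distance is between X and Z.

X and Z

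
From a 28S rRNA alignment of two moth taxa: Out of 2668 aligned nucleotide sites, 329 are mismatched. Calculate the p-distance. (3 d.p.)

0.123

p = 329/2668 = 0.123313… ≈ 0.123 (to 3 d.p.).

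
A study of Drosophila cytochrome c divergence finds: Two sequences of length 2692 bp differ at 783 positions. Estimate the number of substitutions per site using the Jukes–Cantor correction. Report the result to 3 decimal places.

p = 783/2692 ≈ 0.290862.
d = −(3/4) ln(1 − 4p/3) = −0.75 ln(1 − 0.387816) = −0.75 ln(0.612184)
  = −0.75 × (-0.490722) = 0.368042 substitutions/site.

0.368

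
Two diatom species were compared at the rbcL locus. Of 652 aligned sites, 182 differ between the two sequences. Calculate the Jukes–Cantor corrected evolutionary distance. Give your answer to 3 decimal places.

p = 182/652 ≈ 0.279141.
d = −(3/4) ln(1 − 4p/3) = −0.75 ln(1 − 0.372188) = −0.75 ln(0.627812)
  = −0.75 × (-0.465515) = 0.349136 substitutions/site.

0.349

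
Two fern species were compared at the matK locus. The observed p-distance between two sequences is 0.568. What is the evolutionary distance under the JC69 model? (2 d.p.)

d = −(3/4) ln(1 − 4p/3) = −0.75 ln(1 − 0.757333) = −0.75 ln(0.242667)
  = −0.75 × (-1.416065) = 1.062049 substitutions/site.

1.06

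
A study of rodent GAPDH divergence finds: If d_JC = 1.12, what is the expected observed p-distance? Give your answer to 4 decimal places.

0.5815

p = (3/4)(1 − e^(−4d/3)) = 0.75 × (1 − e^(-1.493333)) = 0.75 × (1 − 0.224623) = 0.581533.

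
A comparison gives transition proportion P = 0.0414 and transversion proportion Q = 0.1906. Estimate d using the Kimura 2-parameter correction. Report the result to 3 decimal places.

Under the Kimura two-parameter model, d = −½ ln(1 − 2P − Q) − ¼ ln(1 − 2Q).
1 − 2P − Q = 0.7266, giving −½ ln(0.7266) = 0.159690.
1 − 2Q = 0.6188, giving −¼ ln(0.6188) = 0.119993.
d = 0.159690 + 0.119993 = 0.279683.

0.280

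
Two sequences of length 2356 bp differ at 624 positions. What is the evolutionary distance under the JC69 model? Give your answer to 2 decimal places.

0.33

p = 624/2356 ≈ 0.264856.
d = −(3/4) ln(1 − 4p/3) = −0.75 ln(1 − 0.353141) = −0.75 ln(0.646859)
  = −0.75 × (-0.435627) = 0.326720 substitutions/site.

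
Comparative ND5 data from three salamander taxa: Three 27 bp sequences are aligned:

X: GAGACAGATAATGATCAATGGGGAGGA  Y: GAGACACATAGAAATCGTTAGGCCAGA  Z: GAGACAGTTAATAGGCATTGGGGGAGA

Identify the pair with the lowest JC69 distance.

X–Y: 10/27 differ, p = 0.370, d = 0.511.
X–Z: 7/27 differ, p = 0.259, d = 0.318.
Y–Z: 10/27 differ, p = 0.370, d = 0.511.
The smallest distance is between X and Z.

X and Z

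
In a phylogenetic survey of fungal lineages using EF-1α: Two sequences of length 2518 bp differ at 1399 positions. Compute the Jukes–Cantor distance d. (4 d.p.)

1.0126

p = 1399/2518 ≈ 0.5556.
d = −(3/4) ln(1 − 4p/3) = −0.75 ln(1 − 0.7408) = −0.75 ln(0.2592)
  = −0.75 × (-1.350155) = 1.012616 substitutions/site.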